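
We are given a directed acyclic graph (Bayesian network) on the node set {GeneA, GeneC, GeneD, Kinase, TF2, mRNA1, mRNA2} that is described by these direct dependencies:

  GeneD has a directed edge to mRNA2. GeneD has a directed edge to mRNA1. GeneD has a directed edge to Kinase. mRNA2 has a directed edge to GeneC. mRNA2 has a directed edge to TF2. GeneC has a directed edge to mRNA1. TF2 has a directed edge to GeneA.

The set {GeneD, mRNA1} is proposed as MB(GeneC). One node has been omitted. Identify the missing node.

mRNA2

GeneC has child mRNA1.
GeneC has parent mRNA2.
Parents of each child, excluding GeneC:
  mRNA1: GeneD
MB(GeneC) = {GeneD, mRNA1, mRNA2}.
Comparing with the claimed set, mRNA2 is missing.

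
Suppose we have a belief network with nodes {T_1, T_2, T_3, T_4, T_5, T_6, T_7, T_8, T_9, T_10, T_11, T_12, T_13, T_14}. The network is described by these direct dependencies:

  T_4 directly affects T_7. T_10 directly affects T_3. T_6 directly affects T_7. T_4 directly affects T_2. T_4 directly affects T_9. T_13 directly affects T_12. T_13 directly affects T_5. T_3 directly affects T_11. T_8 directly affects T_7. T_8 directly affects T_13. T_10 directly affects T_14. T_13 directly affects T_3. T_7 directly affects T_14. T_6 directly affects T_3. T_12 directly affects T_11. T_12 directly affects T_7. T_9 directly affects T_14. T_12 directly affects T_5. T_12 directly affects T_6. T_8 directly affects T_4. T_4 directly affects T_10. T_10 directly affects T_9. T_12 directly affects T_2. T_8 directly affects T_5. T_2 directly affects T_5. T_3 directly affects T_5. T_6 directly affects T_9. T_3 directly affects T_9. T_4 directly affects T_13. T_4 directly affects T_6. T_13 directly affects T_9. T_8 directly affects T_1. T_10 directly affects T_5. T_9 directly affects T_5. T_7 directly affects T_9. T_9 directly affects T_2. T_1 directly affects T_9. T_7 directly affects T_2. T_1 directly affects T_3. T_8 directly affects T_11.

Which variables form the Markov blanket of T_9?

T_9's children: T_2, T_5, T_14.
Pa(T_9) = {T_1, T_3, T_4, T_6, T_7, T_10, T_13}.
Parents of each child, excluding T_9:
  parents(T_2) \ {T_9} = {T_4, T_7, T_12}.
  T_14's other parents are T_7, T_10.
  T_5's other parents are T_2, T_3, T_8, T_10, T_12, T_13.
MB(T_9) = {T_1, T_2, T_3, T_4, T_5, T_6, T_7, T_8, T_10, T_12, T_13, T_14}.

{T_1, T_2, T_3, T_4, T_5, T_6, T_7, T_8, T_10, T_12, T_13, T_14}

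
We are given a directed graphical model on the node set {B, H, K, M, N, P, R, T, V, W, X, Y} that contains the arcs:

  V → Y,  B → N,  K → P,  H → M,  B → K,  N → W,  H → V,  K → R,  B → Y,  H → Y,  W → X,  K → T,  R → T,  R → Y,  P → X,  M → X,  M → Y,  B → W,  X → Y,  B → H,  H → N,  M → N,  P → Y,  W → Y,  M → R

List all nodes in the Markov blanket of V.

A node's Markov blanket = Pa ∪ Ch ∪ (parents of Ch other than the node itself).
V has child Y.
V has parent H.
Co-parents of V (other parents of its children):
  parents(Y) \ {V} = {B, H, M, P, R, W, X}.
So the Markov blanket of V is {B, H, M, P, R, W, X, Y}.

{B, H, M, P, R, W, X, Y}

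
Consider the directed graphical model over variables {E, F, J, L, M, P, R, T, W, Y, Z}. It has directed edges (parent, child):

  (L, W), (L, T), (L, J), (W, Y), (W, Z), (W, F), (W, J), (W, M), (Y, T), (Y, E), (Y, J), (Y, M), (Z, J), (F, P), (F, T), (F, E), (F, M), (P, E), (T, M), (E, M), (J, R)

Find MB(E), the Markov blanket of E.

{F, M, P, T, W, Y}

E has parents F, P, Y.
E's children: M.
Parents of each child, excluding E:
  M's other parents are F, T, W, Y.
Taking the union gives {F, M, P, T, W, Y}.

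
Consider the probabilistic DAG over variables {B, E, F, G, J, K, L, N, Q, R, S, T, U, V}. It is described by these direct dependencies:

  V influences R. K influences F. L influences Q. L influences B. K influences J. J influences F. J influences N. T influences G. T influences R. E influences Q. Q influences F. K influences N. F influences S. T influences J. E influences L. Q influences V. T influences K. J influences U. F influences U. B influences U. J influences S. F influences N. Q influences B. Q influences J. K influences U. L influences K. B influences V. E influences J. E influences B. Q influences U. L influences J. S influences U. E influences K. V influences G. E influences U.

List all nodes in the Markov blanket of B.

{E, F, J, K, L, Q, S, U, V}

Recall MB(v) = parents ∪ children ∪ spouses, where spouses are the other parents of v's children.
Pa(B) = {E, L, Q}.
B's children: U, V.
Other parents of B's children:
  V's other parent is Q.
  parents(U) \ {B} = {E, F, J, K, Q, S}.
MB(B) = {E, F, J, K, L, Q, S, U, V}.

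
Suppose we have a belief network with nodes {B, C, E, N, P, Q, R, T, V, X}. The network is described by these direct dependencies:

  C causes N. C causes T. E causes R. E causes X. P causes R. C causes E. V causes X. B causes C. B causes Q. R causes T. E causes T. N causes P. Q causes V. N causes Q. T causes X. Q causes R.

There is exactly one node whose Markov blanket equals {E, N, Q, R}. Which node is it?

P

The target node must have every member of {E, N, Q, R} as a parent, child, or co-parent, and no others.
Parents of P: N; children: R; co-parents: E, Q.
These exactly cover the given set, so the node is P.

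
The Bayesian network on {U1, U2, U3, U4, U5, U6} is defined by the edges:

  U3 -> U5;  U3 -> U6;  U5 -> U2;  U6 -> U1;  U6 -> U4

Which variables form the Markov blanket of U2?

{U5}

U2 has no children.
Parents of U2: U5.
With no children, U2 has no spouses; the co-parent set is empty.
Taking the union gives {U5}.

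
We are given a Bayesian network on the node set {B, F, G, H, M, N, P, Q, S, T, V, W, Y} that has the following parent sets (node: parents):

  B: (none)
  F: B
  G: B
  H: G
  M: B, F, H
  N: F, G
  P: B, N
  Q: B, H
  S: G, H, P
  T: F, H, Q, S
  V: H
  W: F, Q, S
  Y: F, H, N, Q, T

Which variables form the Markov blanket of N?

{B, F, G, H, P, Q, T, Y}

A node's Markov blanket = Pa ∪ Ch ∪ (parents of Ch other than the node itself).
Parents of N: F, G.
Ch(N) = {P, Y}.
Other parents of N's children:
  P's other parent is B.
  Y also has parents F, H, Q, T.
Taking the union gives {B, F, G, H, P, Q, T, Y}.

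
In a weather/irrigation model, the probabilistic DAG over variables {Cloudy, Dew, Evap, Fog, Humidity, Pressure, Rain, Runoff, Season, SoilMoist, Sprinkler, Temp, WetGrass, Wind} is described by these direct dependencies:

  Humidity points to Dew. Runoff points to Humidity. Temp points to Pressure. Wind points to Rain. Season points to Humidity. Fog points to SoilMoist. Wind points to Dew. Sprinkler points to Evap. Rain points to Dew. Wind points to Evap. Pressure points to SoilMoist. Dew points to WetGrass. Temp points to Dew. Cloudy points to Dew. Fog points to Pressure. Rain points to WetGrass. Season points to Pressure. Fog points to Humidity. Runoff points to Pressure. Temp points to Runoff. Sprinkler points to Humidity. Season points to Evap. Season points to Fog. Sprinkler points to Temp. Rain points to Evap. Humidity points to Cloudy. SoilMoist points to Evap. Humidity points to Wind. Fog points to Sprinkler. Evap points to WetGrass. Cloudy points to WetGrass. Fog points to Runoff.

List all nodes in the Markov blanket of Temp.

Parents of Temp: Sprinkler.
Children of Temp: Dew, Pressure, Runoff.
Parents of each child, excluding Temp:
  Runoff's other parent is Fog.
  Pressure's other parents are Fog, Runoff, Season.
  Dew's other parents are Cloudy, Humidity, Rain, Wind.
Taking the union gives {Cloudy, Dew, Fog, Humidity, Pressure, Rain, Runoff, Season, Sprinkler, Wind}.

{Cloudy, Dew, Fog, Humidity, Pressure, Rain, Runoff, Season, Sprinkler, Wind}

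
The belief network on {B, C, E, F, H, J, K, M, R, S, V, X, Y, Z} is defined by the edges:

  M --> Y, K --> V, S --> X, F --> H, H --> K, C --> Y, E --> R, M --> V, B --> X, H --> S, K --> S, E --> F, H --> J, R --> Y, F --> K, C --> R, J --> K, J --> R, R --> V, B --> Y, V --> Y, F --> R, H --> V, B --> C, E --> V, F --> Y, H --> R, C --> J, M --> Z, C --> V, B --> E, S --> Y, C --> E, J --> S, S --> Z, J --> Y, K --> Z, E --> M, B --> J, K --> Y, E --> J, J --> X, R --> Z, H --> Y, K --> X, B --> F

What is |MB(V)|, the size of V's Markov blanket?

11

Pa(V) = {C, E, H, K, M, R}.
Ch(V) = {Y}.
Other parents of V's children:
  Y: B, C, F, H, J, K, M, R, S
MB(V) = {B, C, E, F, H, J, K, M, R, S, Y}, which has 11 nodes.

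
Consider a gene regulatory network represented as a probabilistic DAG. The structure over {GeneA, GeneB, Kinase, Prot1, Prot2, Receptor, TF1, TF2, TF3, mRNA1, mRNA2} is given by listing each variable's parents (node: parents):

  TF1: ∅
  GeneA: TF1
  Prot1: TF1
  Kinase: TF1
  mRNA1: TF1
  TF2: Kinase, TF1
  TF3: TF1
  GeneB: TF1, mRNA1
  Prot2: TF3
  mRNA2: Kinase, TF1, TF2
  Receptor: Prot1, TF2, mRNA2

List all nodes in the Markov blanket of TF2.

{Kinase, Prot1, Receptor, TF1, mRNA2}

Ch(TF2) = {Receptor, mRNA2}.
TF2's parents: Kinase, TF1.
Parents of each child, excluding TF2:
  parents(mRNA2) \ {TF2} = {Kinase, TF1}.
  Receptor's other parents are Prot1, mRNA2.
So the Markov blanket of TF2 is {Kinase, Prot1, Receptor, TF1, mRNA2}.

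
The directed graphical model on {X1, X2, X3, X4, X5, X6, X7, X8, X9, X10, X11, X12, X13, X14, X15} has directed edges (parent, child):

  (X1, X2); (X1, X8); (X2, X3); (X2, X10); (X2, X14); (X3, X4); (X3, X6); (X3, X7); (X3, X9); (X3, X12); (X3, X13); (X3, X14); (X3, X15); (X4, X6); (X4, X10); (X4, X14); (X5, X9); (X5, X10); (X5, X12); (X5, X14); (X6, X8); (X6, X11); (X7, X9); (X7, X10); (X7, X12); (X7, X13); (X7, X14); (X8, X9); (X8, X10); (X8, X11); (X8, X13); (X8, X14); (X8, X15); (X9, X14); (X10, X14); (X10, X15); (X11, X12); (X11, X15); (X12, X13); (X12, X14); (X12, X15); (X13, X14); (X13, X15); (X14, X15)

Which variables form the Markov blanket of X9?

X9 has parents X3, X5, X7, X8.
X9 has child X14.
Parents of each child, excluding X9:
  parents(X14) \ {X9} = {X2, X3, X4, X5, X7, X8, X10, X12, X13}.
Union: {X3, X5, X7, X8} ∪ {X14} ∪ {X2, X3, X4, X5, X7, X8, X10, X12, X13} = {X2, X3, X4, X5, X7, X8, X10, X12, X13, X14}.

{X2, X3, X4, X5, X7, X8, X10, X12, X13, X14}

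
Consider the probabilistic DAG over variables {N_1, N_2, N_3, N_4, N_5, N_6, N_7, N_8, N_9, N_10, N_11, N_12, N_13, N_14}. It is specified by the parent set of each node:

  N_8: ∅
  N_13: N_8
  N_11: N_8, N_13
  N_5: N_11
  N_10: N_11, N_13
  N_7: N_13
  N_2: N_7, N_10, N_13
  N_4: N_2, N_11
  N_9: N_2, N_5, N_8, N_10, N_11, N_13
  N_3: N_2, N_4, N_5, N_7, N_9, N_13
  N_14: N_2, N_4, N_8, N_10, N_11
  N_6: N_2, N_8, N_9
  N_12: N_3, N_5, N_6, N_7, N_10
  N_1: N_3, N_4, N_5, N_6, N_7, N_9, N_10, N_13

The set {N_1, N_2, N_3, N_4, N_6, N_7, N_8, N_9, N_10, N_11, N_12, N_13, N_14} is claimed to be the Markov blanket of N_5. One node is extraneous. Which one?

The Markov blanket of a node is its parents, its children, and the other parents of its children.
N_5 has parent N_11.
N_5's children: N_1, N_3, N_9, N_12.
For each child, the remaining parents (spouses of N_5):
  N_9 also has parents N_2, N_8, N_10, N_11, N_13.
  N_3's other parents are N_2, N_4, N_7, N_9, N_13.
  N_12 also has parents N_3, N_6, N_7, N_10.
  N_1's other parents are N_3, N_4, N_6, N_7, N_9, N_10, N_13.
MB(N_5) = {N_1, N_2, N_3, N_4, N_6, N_7, N_8, N_9, N_10, N_11, N_12, N_13}.
N_14 is neither a parent, child, nor co-parent of N_5, so it does not belong.

N_14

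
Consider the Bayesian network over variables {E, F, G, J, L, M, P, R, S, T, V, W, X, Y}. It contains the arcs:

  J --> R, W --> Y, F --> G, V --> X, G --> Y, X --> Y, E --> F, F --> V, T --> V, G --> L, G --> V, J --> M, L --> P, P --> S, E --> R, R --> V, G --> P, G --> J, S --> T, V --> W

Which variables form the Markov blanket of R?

Recall MB(v) = parents ∪ children ∪ spouses, where spouses are the other parents of v's children.
R's parents: E, J.
Children of R: V.
Parents of each child, excluding R:
  V's other parents are F, G, T.
So the Markov blanket of R is {E, F, G, J, T, V}.

{E, F, G, J, T, V}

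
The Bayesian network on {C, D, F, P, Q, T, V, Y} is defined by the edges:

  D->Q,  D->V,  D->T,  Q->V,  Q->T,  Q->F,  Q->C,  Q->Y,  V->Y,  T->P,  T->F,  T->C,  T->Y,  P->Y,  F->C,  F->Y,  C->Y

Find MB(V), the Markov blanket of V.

A node's Markov blanket = Pa ∪ Ch ∪ (parents of Ch other than the node itself).
V has child Y.
V's parents: D, Q.
Parents of each child, excluding V:
  Y: C, F, P, Q, T
So the Markov blanket of V is {C, D, F, P, Q, T, Y}.

{C, D, F, P, Q, T, Y}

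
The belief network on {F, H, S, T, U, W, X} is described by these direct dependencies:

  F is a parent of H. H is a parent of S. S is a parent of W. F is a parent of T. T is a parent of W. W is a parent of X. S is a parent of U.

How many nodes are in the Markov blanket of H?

2

H has parent F.
H's children: S.
Other parents of H's children:
  S has no other parent.
MB(H) = {F, S}, which has 2 nodes.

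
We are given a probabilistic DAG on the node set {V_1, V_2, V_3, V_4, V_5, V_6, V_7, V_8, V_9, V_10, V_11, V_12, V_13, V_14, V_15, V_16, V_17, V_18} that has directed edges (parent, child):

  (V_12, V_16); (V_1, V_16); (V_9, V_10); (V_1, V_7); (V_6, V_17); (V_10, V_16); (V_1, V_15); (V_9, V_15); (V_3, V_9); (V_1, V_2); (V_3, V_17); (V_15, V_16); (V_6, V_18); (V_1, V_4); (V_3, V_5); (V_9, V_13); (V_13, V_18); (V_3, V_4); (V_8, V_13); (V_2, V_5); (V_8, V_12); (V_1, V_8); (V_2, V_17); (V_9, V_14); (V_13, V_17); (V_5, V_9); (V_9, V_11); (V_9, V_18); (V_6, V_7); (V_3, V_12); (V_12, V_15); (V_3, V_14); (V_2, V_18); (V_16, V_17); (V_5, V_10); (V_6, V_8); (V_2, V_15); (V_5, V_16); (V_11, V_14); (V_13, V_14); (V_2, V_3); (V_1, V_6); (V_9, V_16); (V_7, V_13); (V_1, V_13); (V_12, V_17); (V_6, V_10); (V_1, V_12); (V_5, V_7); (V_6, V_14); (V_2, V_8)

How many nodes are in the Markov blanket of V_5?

Parents of V_5: V_2, V_3.
Ch(V_5) = {V_7, V_9, V_10, V_16}.
Co-parents of V_5 (other parents of its children):
  V_7's other parents are V_1, V_6.
  parents(V_9) \ {V_5} = {V_3}.
  V_10's other parents are V_6, V_9.
  parents(V_16) \ {V_5} = {V_1, V_9, V_10, V_12, V_15}.
MB(V_5) = {V_1, V_2, V_3, V_6, V_7, V_9, V_10, V_12, V_15, V_16}, which has 10 nodes.

10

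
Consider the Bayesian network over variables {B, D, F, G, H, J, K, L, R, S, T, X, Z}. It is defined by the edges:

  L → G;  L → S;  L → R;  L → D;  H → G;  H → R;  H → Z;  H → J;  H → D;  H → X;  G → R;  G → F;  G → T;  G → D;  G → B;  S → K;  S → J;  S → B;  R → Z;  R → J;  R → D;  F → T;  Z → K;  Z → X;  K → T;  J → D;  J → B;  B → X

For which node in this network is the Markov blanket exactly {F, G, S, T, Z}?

K

The target node must have every member of {F, G, S, T, Z} as a parent, child, or co-parent, and no others.
Parents of K: S, Z; children: T; co-parents: F, G.
These exactly cover the given set, so the node is K.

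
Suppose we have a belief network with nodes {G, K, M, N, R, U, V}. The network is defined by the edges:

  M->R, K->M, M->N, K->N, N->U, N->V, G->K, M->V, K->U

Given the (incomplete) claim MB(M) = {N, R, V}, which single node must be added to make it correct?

Children of M: N, R, V.
M has parent K.
Other parents of M's children:
  N's other parent is K.
  R: no additional parents.
  V also has parent N.
MB(M) = {K, N, R, V}.
Comparing with the claimed set, K is missing.

K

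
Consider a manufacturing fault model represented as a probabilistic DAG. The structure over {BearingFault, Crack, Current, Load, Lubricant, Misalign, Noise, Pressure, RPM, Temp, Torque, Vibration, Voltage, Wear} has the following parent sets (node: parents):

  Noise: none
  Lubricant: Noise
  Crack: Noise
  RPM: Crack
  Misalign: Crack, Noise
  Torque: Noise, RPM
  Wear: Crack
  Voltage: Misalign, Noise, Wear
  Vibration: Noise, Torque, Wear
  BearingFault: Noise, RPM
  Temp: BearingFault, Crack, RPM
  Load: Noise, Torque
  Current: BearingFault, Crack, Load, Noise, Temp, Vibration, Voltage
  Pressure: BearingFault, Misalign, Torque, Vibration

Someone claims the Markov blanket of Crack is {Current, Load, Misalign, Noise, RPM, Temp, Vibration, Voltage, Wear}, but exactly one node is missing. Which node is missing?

Recall MB(v) = parents ∪ children ∪ spouses, where spouses are the other parents of v's children.
Crack's parents: Noise.
Crack's children: Current, Misalign, RPM, Temp, Wear.
For each child, the remaining parents (spouses of Crack):
  RPM: no additional parents.
  Misalign's other parent is Noise.
  Wear: no additional parents.
  Temp's other parents are BearingFault, RPM.
  Current also has parents BearingFault, Load, Noise, Temp, Vibration, Voltage.
MB(Crack) = {BearingFault, Current, Load, Misalign, Noise, RPM, Temp, Vibration, Voltage, Wear}.
Comparing with the claimed set, BearingFault is missing.

BearingFault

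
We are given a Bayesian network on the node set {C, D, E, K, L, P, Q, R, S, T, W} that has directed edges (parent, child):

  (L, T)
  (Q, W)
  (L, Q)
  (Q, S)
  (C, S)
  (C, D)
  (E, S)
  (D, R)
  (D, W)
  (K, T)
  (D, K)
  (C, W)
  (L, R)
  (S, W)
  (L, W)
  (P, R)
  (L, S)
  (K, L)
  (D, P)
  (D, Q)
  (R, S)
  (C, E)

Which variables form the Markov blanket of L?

By definition, MB(L) is built from L's parents, L's children, and the co-parents of L.
L has children Q, R, S, T, W.
L's parents: K.
For each child, the remaining parents (spouses of L):
  Q: D
  R: D, P
  S: C, E, Q, R
  T: K
  W: C, D, Q, S
Taking the union gives {C, D, E, K, P, Q, R, S, T, W}.

{C, D, E, K, P, Q, R, S, T, W}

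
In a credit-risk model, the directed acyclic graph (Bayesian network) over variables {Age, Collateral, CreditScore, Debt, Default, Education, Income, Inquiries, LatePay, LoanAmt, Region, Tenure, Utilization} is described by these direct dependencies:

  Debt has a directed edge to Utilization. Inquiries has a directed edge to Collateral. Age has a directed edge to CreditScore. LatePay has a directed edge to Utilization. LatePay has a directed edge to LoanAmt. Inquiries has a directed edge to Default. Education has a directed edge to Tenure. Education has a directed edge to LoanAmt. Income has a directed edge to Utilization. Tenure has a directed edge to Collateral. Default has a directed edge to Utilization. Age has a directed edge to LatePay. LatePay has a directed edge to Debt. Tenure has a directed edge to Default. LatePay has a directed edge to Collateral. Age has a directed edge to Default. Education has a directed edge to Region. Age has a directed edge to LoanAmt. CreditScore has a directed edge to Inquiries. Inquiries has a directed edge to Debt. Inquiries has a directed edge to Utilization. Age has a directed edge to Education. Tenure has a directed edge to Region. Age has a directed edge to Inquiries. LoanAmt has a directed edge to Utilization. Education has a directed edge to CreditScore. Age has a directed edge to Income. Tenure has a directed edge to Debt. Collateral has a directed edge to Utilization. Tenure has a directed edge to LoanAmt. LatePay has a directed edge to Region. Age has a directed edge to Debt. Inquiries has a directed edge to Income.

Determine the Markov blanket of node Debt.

By definition, MB(Debt) is built from Debt's parents, Debt's children, and the co-parents of Debt.
Children of Debt: Utilization.
Parents of Debt: Age, Inquiries, LatePay, Tenure.
For each child, the remaining parents (spouses of Debt):
  Utilization: Collateral, Default, Income, Inquiries, LatePay, LoanAmt
Taking the union gives {Age, Collateral, Default, Income, Inquiries, LatePay, LoanAmt, Tenure, Utilization}.

{Age, Collateral, Default, Income, Inquiries, LatePay, LoanAmt, Tenure, Utilization}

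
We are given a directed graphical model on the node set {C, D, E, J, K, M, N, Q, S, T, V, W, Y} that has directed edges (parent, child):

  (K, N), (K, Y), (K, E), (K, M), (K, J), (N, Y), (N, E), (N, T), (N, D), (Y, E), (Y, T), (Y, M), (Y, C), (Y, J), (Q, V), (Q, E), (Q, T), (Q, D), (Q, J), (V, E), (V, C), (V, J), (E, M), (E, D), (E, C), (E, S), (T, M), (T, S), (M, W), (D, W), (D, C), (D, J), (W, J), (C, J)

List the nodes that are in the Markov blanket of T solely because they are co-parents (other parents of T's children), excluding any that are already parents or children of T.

Children of T: M, S.
  parents(M) \ {T} = {E, K, Y}.
  parents(S) \ {T} = {E}.
Excluding nodes already adjacent to T (M, N, Q, S, Y), the co-parent-only contribution is {E, K}.

{E, K}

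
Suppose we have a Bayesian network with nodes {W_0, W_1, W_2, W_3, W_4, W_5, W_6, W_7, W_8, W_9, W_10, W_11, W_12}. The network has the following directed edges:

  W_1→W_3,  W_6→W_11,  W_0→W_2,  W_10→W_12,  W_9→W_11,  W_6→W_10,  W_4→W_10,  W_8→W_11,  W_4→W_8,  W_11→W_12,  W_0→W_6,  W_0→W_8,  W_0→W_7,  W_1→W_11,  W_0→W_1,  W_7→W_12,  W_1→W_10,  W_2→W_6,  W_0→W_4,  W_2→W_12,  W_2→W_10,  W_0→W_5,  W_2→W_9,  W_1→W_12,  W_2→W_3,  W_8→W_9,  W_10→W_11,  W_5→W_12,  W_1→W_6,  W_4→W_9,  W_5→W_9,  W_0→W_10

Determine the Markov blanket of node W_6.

Ch(W_6) = {W_10, W_11}.
Parents of W_6: W_0, W_1, W_2.
Parents of each child, excluding W_6:
  W_10: W_0, W_1, W_2, W_4
  W_11: W_1, W_8, W_9, W_10
So the Markov blanket of W_6 is {W_0, W_1, W_2, W_4, W_8, W_9, W_10, W_11}.

{W_0, W_1, W_2, W_4, W_8, W_9, W_10, W_11}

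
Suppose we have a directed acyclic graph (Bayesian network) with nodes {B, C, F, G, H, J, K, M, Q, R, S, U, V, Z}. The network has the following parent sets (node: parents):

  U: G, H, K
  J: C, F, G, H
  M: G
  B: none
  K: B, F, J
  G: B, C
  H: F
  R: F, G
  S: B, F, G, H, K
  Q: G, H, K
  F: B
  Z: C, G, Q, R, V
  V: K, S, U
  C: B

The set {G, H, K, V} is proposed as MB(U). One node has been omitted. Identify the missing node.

A node's Markov blanket = Pa ∪ Ch ∪ (parents of Ch other than the node itself).
Children of U: V.
U's parents: G, H, K.
Co-parents of U (other parents of its children):
  V: K, S
MB(U) = {G, H, K, S, V}.
Comparing with the claimed set, S is missing.

S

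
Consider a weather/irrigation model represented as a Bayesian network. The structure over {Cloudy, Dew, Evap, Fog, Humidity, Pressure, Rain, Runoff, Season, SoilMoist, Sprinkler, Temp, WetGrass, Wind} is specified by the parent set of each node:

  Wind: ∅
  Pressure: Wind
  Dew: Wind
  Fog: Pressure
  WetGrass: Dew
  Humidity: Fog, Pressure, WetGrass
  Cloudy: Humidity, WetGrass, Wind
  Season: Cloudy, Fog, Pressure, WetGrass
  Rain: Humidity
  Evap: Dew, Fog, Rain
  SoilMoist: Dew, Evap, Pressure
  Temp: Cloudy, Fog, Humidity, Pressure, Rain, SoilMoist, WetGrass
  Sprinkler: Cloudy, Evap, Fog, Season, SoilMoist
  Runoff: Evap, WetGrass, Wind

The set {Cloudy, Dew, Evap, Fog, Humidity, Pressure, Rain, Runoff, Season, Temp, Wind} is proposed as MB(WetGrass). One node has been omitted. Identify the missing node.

WetGrass has children Cloudy, Humidity, Runoff, Season, Temp.
WetGrass has parent Dew.
For each child, the remaining parents (spouses of WetGrass):
  Humidity's other parents are Fog, Pressure.
  Cloudy's other parents are Humidity, Wind.
  Season also has parents Cloudy, Fog, Pressure.
  Temp also has parents Cloudy, Fog, Humidity, Pressure, Rain, SoilMoist.
  Runoff's other parents are Evap, Wind.
MB(WetGrass) = {Cloudy, Dew, Evap, Fog, Humidity, Pressure, Rain, Runoff, Season, SoilMoist, Temp, Wind}.
Comparing with the claimed set, SoilMoist is missing.

SoilMoist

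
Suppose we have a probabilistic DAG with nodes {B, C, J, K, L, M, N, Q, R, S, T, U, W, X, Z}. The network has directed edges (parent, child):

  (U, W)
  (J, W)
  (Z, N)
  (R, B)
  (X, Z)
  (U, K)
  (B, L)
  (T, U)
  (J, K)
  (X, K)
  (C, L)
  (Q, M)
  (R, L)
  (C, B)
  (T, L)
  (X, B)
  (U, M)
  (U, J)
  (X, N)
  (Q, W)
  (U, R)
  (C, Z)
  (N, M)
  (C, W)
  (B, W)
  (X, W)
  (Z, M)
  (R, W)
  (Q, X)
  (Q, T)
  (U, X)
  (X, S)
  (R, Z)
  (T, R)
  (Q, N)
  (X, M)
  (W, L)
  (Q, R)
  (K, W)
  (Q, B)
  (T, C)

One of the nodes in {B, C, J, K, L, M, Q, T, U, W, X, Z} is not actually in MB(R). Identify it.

By definition, MB(R) is built from R's parents, R's children, and the co-parents of R.
R's parents: Q, T, U.
R's children: B, L, W, Z.
Parents of each child, excluding R:
  Z: C, X
  B: C, Q, X
  W: B, C, J, K, Q, U, X
  L: B, C, T, W
MB(R) = {B, C, J, K, L, Q, T, U, W, X, Z}.
M is neither a parent, child, nor co-parent of R, so it does not belong.

M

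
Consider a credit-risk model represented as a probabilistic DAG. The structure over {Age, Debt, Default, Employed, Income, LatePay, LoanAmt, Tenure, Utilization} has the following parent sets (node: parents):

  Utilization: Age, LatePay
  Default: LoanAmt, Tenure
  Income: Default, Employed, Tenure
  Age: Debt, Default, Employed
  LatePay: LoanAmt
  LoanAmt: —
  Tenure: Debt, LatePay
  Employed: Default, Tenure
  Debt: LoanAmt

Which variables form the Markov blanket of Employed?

{Age, Debt, Default, Income, Tenure}

Employed's parents: Default, Tenure.
Ch(Employed) = {Age, Income}.
Other parents of Employed's children:
  parents(Age) \ {Employed} = {Debt, Default}.
  Income's other parents are Default, Tenure.
MB(Employed) = {Age, Debt, Default, Income, Tenure}.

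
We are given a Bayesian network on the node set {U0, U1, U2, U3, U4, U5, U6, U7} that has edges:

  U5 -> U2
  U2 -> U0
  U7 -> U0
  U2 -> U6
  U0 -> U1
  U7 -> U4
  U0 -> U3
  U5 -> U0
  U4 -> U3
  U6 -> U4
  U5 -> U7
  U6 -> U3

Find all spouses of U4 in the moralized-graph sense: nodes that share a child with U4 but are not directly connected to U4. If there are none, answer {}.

{U0}

Children of U4: U3.
  U3 also has parents U0, U6.
Excluding nodes already adjacent to U4 (U3, U6, U7), the co-parent-only contribution is {U0}.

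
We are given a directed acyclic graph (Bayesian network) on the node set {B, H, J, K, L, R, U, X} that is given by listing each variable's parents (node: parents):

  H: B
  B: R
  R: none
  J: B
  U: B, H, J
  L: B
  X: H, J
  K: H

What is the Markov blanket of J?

{B, H, U, X}

J has parent B.
J's children: U, X.
For each child, the remaining parents (spouses of J):
  parents(U) \ {J} = {B, H}.
  X's other parent is H.
So the Markov blanket of J is {B, H, U, X}.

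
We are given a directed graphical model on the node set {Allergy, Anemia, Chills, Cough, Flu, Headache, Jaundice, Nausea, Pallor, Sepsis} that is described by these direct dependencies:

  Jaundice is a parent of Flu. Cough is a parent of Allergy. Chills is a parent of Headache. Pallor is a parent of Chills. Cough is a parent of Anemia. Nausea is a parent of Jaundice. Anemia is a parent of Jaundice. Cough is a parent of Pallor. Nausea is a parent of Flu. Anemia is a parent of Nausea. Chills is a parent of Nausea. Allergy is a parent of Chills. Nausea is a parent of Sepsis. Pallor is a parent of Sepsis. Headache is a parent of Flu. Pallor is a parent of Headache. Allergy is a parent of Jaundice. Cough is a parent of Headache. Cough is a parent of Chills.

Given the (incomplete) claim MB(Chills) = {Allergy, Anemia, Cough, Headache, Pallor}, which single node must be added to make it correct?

Chills has children Headache, Nausea.
Chills's parents: Allergy, Cough, Pallor.
For each child, the remaining parents (spouses of Chills):
  Nausea also has parent Anemia.
  Headache's other parents are Cough, Pallor.
MB(Chills) = {Allergy, Anemia, Cough, Headache, Nausea, Pallor}.
Comparing with the claimed set, Nausea is missing.

Nausea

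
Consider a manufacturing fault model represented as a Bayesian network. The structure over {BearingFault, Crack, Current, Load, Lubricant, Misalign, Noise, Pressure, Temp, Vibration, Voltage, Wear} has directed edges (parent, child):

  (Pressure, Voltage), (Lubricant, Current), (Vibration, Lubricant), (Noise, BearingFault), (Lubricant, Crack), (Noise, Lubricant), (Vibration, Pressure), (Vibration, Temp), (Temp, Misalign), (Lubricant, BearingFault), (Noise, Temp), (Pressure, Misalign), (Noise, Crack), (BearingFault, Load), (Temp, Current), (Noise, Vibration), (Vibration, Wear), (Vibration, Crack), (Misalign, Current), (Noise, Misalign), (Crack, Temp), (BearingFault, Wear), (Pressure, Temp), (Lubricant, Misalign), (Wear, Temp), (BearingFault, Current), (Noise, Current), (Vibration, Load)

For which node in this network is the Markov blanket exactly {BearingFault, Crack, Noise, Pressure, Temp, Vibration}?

Wear

The target node must have every member of {BearingFault, Crack, Noise, Pressure, Temp, Vibration} as a parent, child, or co-parent, and no others.
Parents of Wear: BearingFault, Vibration; children: Temp; co-parents: Crack, Noise, Pressure, Vibration.
These exactly cover the given set, so the node is Wear.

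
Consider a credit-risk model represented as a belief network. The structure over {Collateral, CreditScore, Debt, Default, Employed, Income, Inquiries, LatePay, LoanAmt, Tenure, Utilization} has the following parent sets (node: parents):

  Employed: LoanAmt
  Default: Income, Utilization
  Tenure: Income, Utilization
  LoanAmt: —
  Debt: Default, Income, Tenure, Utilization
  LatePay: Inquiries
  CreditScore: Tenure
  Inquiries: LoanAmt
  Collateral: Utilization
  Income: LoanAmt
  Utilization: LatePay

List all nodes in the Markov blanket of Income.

By definition, MB(Income) is built from Income's parents, Income's children, and the co-parents of Income.
Parents of Income: LoanAmt.
Children of Income: Debt, Default, Tenure.
Co-parents of Income (other parents of its children):
  Tenure: Utilization
  Default: Utilization
  Debt: Default, Tenure, Utilization
So the Markov blanket of Income is {Debt, Default, LoanAmt, Tenure, Utilization}.

{Debt, Default, LoanAmt, Tenure, Utilization}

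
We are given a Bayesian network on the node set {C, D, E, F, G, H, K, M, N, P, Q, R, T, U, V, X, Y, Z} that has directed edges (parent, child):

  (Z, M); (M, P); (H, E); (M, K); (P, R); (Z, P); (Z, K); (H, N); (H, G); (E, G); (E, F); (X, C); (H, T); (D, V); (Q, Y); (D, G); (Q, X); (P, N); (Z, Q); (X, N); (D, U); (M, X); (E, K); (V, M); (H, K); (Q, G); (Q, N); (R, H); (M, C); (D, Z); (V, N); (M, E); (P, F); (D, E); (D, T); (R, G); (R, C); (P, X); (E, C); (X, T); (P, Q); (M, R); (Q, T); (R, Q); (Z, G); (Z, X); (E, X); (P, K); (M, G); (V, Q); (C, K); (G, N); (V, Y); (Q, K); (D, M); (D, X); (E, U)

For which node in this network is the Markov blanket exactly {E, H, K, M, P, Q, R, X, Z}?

The target node must have every member of {E, H, K, M, P, Q, R, X, Z} as a parent, child, or co-parent, and no others.
Parents of C: E, M, R, X; children: K; co-parents: E, H, M, P, Q, Z.
These exactly cover the given set, so the node is C.

C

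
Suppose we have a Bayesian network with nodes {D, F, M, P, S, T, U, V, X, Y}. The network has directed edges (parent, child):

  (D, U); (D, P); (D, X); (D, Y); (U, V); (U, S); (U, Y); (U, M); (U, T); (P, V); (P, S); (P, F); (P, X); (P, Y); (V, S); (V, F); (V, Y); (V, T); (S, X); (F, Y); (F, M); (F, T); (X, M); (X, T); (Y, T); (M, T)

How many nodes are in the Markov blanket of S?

5

Pa(S) = {P, U, V}.
S has child X.
Parents of each child, excluding S:
  X: D, P
MB(S) = {D, P, U, V, X}, which has 5 nodes.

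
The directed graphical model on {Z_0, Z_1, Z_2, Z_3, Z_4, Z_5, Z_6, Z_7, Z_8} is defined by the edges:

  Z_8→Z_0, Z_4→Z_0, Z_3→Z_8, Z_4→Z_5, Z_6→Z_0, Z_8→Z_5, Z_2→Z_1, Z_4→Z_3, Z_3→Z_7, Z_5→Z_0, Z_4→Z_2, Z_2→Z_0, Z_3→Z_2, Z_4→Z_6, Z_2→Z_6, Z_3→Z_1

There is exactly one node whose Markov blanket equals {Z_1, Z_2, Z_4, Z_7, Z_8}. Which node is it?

The target node must have every member of {Z_1, Z_2, Z_4, Z_7, Z_8} as a parent, child, or co-parent, and no others.
Parents of Z_3: Z_4; children: Z_1, Z_2, Z_7, Z_8; co-parents: Z_2, Z_4.
These exactly cover the given set, so the node is Z_3.

Z_3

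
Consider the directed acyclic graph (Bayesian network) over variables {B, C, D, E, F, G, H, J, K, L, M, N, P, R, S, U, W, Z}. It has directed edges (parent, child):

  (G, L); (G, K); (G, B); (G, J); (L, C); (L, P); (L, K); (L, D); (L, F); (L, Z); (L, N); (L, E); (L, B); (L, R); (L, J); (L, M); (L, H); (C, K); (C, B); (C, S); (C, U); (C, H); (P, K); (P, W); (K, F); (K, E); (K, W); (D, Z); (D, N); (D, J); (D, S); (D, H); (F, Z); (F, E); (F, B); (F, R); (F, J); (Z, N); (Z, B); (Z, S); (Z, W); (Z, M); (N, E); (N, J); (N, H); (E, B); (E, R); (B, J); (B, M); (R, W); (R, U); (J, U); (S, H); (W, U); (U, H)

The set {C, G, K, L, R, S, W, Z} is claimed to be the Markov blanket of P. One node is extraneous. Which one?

S

The Markov blanket of a node is its parents, its children, and the other parents of its children.
P's parents: L.
P's children: K, W.
Other parents of P's children:
  K also has parents C, G, L.
  parents(W) \ {P} = {K, R, Z}.
MB(P) = {C, G, K, L, R, W, Z}.
S is neither a parent, child, nor co-parent of P, so it does not belong.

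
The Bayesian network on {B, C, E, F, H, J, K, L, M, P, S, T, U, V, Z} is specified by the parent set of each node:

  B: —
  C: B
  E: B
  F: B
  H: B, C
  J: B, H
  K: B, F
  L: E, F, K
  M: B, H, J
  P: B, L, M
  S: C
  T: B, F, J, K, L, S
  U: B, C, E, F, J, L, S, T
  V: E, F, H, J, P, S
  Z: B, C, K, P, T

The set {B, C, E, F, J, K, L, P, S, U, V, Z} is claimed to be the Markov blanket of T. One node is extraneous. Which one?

The Markov blanket of a node is its parents, its children, and the other parents of its children.
T has parents B, F, J, K, L, S.
Ch(T) = {U, Z}.
Co-parents of T (other parents of its children):
  U: B, C, E, F, J, L, S
  Z: B, C, K, P
MB(T) = {B, C, E, F, J, K, L, P, S, U, Z}.
V is neither a parent, child, nor co-parent of T, so it does not belong.

V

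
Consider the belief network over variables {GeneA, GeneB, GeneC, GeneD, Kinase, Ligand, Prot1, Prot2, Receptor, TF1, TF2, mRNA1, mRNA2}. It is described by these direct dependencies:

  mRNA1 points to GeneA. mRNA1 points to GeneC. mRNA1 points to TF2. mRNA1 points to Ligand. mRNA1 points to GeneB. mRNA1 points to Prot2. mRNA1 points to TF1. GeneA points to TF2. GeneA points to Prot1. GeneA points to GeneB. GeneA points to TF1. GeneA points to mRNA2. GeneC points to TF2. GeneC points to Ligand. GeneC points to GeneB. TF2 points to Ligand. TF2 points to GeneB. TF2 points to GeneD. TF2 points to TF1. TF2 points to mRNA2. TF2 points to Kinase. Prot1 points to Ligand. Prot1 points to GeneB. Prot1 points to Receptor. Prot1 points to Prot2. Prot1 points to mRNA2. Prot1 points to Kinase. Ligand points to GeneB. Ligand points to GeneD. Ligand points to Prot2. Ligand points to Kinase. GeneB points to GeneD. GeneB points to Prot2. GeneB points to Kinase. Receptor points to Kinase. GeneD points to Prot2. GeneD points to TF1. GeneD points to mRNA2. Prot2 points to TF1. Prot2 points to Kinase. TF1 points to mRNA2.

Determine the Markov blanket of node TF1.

Parents of TF1: GeneA, GeneD, Prot2, TF2, mRNA1.
Ch(TF1) = {mRNA2}.
For each child, the remaining parents (spouses of TF1):
  parents(mRNA2) \ {TF1} = {GeneA, GeneD, Prot1, TF2}.
So the Markov blanket of TF1 is {GeneA, GeneD, Prot1, Prot2, TF2, mRNA1, mRNA2}.

{GeneA, GeneD, Prot1, Prot2, TF2, mRNA1, mRNA2}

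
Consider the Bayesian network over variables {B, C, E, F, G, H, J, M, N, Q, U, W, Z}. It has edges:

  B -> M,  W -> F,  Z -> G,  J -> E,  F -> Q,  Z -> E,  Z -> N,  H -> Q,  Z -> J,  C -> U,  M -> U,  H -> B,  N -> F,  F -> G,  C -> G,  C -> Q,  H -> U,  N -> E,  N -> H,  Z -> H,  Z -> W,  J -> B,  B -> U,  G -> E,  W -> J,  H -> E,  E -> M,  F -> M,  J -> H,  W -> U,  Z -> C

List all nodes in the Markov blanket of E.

{B, F, G, H, J, M, N, Z}

A node's Markov blanket = Pa ∪ Ch ∪ (parents of Ch other than the node itself).
Children of E: M.
E's parents: G, H, J, N, Z.
Co-parents of E (other parents of its children):
  M: B, F
MB(E) = {B, F, G, H, J, M, N, Z}.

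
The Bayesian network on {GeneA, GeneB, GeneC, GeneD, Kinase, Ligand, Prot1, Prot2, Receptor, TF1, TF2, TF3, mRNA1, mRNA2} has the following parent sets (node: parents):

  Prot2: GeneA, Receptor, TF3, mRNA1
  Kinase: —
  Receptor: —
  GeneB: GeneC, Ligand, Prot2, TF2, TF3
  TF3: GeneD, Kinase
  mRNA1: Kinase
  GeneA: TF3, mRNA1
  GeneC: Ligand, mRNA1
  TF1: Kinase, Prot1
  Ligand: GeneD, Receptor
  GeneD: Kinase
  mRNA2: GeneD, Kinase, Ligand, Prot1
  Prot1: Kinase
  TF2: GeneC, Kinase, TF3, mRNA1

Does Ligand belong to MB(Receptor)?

Ligand is a child of Receptor.
So Ligand ∈ MB(Receptor).

Yes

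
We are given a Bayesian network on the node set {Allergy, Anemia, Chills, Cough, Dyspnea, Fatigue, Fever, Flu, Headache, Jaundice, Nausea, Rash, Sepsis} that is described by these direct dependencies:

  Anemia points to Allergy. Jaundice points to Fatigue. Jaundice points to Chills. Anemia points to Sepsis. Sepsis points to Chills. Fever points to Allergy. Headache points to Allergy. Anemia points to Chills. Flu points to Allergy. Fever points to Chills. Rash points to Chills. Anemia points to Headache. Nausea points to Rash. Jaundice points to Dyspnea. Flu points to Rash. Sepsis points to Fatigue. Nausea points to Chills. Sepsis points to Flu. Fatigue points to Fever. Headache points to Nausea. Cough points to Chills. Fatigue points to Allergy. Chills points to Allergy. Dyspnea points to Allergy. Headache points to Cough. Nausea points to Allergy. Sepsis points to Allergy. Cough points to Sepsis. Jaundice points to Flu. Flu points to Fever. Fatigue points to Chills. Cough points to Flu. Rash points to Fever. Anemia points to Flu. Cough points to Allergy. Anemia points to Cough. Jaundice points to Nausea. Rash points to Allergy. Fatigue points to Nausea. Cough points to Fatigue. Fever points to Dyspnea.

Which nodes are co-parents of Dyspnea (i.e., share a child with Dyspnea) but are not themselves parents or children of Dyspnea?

Children of Dyspnea: Allergy.
  Allergy also has parents Anemia, Chills, Cough, Fatigue, Fever, Flu, Headache, Nausea, Rash, Sepsis.
Excluding nodes already adjacent to Dyspnea (Allergy, Fever, Jaundice), the co-parent-only contribution is {Anemia, Chills, Cough, Fatigue, Flu, Headache, Nausea, Rash, Sepsis}.

{Anemia, Chills, Cough, Fatigue, Flu, Headache, Nausea, Rash, Sepsis}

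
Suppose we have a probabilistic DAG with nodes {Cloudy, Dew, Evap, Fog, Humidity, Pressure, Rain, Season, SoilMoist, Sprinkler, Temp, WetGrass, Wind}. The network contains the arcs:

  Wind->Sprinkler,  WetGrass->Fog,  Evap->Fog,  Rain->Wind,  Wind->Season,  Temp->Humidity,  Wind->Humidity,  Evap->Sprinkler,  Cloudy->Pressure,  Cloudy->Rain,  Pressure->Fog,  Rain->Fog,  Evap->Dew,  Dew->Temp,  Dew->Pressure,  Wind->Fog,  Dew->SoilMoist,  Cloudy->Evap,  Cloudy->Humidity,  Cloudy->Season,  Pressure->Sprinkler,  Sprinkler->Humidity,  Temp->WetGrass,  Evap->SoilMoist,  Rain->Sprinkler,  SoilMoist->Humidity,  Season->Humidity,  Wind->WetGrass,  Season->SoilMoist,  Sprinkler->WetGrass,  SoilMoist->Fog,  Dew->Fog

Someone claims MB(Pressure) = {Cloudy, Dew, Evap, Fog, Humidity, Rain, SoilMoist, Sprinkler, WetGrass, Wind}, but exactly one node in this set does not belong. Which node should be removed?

Humidity

By definition, MB(Pressure) is built from Pressure's parents, Pressure's children, and the co-parents of Pressure.
Parents of Pressure: Cloudy, Dew.
Children of Pressure: Fog, Sprinkler.
Co-parents of Pressure (other parents of its children):
  parents(Sprinkler) \ {Pressure} = {Evap, Rain, Wind}.
  parents(Fog) \ {Pressure} = {Dew, Evap, Rain, SoilMoist, WetGrass, Wind}.
MB(Pressure) = {Cloudy, Dew, Evap, Fog, Rain, SoilMoist, Sprinkler, WetGrass, Wind}.
Humidity is neither a parent, child, nor co-parent of Pressure, so it does not belong.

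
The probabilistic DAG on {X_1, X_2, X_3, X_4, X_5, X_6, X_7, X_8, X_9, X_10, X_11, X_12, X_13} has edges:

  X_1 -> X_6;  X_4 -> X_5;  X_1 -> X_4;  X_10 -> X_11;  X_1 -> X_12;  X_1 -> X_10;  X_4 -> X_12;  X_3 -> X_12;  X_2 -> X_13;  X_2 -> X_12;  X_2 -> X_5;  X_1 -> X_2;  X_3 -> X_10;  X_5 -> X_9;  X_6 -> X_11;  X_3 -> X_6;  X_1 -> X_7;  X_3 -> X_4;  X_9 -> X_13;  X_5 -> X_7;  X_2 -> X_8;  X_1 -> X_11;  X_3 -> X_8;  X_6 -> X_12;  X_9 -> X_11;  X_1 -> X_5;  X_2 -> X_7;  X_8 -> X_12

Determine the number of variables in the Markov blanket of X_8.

Pa(X_8) = {X_2, X_3}.
Children of X_8: X_12.
Other parents of X_8's children:
  X_12 also has parents X_1, X_2, X_3, X_4, X_6.
MB(X_8) = {X_1, X_2, X_3, X_4, X_6, X_12}, which has 6 nodes.

6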